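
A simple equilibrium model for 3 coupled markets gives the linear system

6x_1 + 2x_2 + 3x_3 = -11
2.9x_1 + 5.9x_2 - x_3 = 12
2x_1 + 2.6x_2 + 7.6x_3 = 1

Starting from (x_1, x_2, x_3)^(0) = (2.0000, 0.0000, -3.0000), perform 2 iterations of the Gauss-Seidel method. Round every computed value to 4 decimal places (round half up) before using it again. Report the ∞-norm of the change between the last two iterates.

Iteration 1:
  x_1 = (-11 - (2)·0.0000 - (3)·-3.0000) / (6) = -0.3333
  x_2 = (12 - (2.9)·-0.3333 - (-1)·-3.0000) / (5.9) = 1.6892
  x_3 = (1 - (2)·-0.3333 - (2.6)·1.6892) / (7.6) = -0.3586
Iteration 2:
  x_1 = (-11 - (2)·1.6892 - (3)·-0.3586) / (6) = -2.2171
  x_2 = (12 - (2.9)·-2.2171 - (-1)·-0.3586) / (5.9) = 3.0629
  x_3 = (1 - (2)·-2.2171 - (2.6)·3.0629) / (7.6) = -0.3328
Change: (-1.8838, 1.3737, 0.0258) → max |·| = 1.8838

1.8838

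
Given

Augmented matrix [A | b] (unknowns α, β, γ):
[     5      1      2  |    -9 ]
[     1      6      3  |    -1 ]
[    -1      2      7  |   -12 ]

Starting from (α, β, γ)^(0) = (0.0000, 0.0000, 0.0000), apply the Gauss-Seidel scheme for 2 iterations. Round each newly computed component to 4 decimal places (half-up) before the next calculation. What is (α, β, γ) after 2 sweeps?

(-1.0229, 1.0086, -2.1486)

Iteration 1:
  α = (-9 - (1)·0.0000 - (2)·0.0000) / (5) = -1.8000
  β = (-1 - (1)·-1.8000 - (3)·0.0000) / (6) = 0.1333
  γ = (-12 - (-1)·-1.8000 - (2)·0.1333) / (7) = -2.0095
Iteration 2:
  α = (-9 - (1)·0.1333 - (2)·-2.0095) / (5) = -1.0229
  β = (-1 - (1)·-1.0229 - (3)·-2.0095) / (6) = 1.0086
  γ = (-12 - (-1)·-1.0229 - (2)·1.0086) / (7) = -2.1486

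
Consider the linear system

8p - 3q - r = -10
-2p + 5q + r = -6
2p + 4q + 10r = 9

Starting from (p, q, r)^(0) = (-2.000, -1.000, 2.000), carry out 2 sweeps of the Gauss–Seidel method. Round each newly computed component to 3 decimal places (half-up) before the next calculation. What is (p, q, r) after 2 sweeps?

Iteration 1:
  p = (-10 - (-3)·-1.000 - (-1)·2.000) / (8) = -1.375
  q = (-6 - (-2)·-1.375 - (1)·2.000) / (5) = -2.150
  r = (9 - (2)·-1.375 - (4)·-2.150) / (10) = 2.035
Iteration 2:
  p = (-10 - (-3)·-2.150 - (-1)·2.035) / (8) = -1.802
  q = (-6 - (-2)·-1.802 - (1)·2.035) / (5) = -2.328
  r = (9 - (2)·-1.802 - (4)·-2.328) / (10) = 2.192

(-1.802, -2.328, 2.192)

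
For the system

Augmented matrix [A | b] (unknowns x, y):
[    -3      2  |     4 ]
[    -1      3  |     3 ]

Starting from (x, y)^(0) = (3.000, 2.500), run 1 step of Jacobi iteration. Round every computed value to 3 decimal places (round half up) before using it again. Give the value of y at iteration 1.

2.000

Iteration 1:
  x = (4 - (2)·2.500) / (-3) = 0.333
  y = (3 - (-1)·3.000) / (3) = 2.000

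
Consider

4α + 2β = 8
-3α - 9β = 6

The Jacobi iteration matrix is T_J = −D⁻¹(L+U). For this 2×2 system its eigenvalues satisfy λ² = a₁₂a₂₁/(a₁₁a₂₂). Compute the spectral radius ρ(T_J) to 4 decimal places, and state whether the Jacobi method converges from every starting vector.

a₁₂a₂₁/(a₁₁a₂₂) = (2)·(-3) / ((4)·(-9)) = 0.166667
ρ = √|0.166667| = √0.166667 = 0.4082
ρ < 1, so Jacobi converges

0.4082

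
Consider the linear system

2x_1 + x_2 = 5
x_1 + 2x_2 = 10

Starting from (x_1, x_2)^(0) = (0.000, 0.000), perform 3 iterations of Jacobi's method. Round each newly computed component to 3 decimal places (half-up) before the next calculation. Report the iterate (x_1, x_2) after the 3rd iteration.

(0.625, 5.000)

Iteration 1:
  x_1 = (5 - (1)·0.000) / (2) = 2.500
  x_2 = (10 - (1)·0.000) / (2) = 5.000
Iteration 2:
  x_1 = (5 - (1)·5.000) / (2) = 0.000
  x_2 = (10 - (1)·2.500) / (2) = 3.750
Iteration 3:
  x_1 = (5 - (1)·3.750) / (2) = 0.625
  x_2 = (10 - (1)·0.000) / (2) = 5.000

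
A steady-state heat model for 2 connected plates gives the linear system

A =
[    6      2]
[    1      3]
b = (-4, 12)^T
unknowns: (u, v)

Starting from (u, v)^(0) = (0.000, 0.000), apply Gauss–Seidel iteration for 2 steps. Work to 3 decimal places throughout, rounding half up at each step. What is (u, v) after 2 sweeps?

(-2.074, 4.691)

Iteration 1:
  u = (-4 - (2)·0.000) / (6) = -0.667
  v = (12 - (1)·-0.667) / (3) = 4.222
Iteration 2:
  u = (-4 - (2)·4.222) / (6) = -2.074
  v = (12 - (1)·-2.074) / (3) = 4.691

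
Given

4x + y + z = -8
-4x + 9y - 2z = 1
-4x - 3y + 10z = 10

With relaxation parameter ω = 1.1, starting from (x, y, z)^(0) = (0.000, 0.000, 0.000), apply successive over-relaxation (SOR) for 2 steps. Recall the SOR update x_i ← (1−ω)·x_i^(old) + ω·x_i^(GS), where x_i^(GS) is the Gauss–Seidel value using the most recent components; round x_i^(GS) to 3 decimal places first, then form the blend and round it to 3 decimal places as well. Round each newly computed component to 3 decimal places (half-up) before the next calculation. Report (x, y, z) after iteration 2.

(-1.668, -0.643, 0.172)

Iteration 1:
  x: GS value = (-8 - (1)·0.000 - (1)·0.000) / (4) = -2.000;  x ← (1−ω)·0.000 + ω·-2.000 = -2.200
  y: GS value = (1 - (-4)·-2.200 - (-2)·0.000) / (9) = -0.867;  y ← (1−ω)·0.000 + ω·-0.867 = -0.954
  z: GS value = (10 - (-4)·-2.200 - (-3)·-0.954) / (10) = -0.166;  z ← (1−ω)·0.000 + ω·-0.166 = -0.183
Iteration 2:
  x: GS value = (-8 - (1)·-0.954 - (1)·-0.183) / (4) = -1.716;  x ← (1−ω)·-2.200 + ω·-1.716 = -1.668
  y: GS value = (1 - (-4)·-1.668 - (-2)·-0.183) / (9) = -0.671;  y ← (1−ω)·-0.954 + ω·-0.671 = -0.643
  z: GS value = (10 - (-4)·-1.668 - (-3)·-0.643) / (10) = 0.140;  z ← (1−ω)·-0.183 + ω·0.140 = 0.172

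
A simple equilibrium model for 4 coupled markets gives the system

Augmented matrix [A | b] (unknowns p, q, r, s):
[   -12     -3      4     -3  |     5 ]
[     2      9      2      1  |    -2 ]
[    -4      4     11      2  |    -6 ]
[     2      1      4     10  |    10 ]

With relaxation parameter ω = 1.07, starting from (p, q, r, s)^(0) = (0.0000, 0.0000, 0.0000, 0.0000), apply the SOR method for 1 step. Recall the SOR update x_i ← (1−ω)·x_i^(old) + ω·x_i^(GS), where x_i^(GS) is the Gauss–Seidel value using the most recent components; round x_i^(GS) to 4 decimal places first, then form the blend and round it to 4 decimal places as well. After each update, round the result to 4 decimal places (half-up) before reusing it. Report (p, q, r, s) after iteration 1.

Iteration 1:
  p: GS value = (5 - (-3)·0.0000 - (4)·0.0000 - (-3)·0.0000) / (-12) = -0.4167;  p ← (1−ω)·0.0000 + ω·-0.4167 = -0.4459
  q: GS value = (-2 - (2)·-0.4459 - (2)·0.0000 - (1)·0.0000) / (9) = -0.1231;  q ← (1−ω)·0.0000 + ω·-0.1231 = -0.1317
  r: GS value = (-6 - (-4)·-0.4459 - (4)·-0.1317 - (2)·0.0000) / (11) = -0.6597;  r ← (1−ω)·0.0000 + ω·-0.6597 = -0.7059
  s: GS value = (10 - (2)·-0.4459 - (1)·-0.1317 - (4)·-0.7059) / (10) = 1.3847;  s ← (1−ω)·0.0000 + ω·1.3847 = 1.4816

(-0.4459, -0.1317, -0.7059, 1.4816)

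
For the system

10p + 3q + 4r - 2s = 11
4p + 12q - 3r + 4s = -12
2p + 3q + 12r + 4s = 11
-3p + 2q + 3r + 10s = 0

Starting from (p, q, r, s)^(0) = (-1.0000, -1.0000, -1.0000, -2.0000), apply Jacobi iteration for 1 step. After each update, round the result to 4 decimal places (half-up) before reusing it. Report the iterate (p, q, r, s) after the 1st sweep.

(1.4000, -0.2500, 2.0000, 0.2000)

Iteration 1:
  p = (11 - (3)·-1.0000 - (4)·-1.0000 - (-2)·-2.0000) / (10) = 1.4000
  q = (-12 - (4)·-1.0000 - (-3)·-1.0000 - (4)·-2.0000) / (12) = -0.2500
  r = (11 - (2)·-1.0000 - (3)·-1.0000 - (4)·-2.0000) / (12) = 2.0000
  s = (0 - (-3)·-1.0000 - (2)·-1.0000 - (3)·-1.0000) / (10) = 0.2000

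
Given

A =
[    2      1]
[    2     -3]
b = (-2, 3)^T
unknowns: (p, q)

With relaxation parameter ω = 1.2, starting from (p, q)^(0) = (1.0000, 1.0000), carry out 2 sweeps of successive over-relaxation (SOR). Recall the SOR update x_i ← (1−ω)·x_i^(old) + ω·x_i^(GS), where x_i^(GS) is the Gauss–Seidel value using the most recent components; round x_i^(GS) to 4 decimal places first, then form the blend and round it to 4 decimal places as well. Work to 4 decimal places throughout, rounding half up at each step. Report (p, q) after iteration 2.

Iteration 1:
  p: GS value = (-2 - (1)·1.0000) / (2) = -1.5000;  p ← (1−ω)·1.0000 + ω·-1.5000 = -2.0000
  q: GS value = (3 - (2)·-2.0000) / (-3) = -2.3333;  q ← (1−ω)·1.0000 + ω·-2.3333 = -3.0000
Iteration 2:
  p: GS value = (-2 - (1)·-3.0000) / (2) = 0.5000;  p ← (1−ω)·-2.0000 + ω·0.5000 = 1.0000
  q: GS value = (3 - (2)·1.0000) / (-3) = -0.3333;  q ← (1−ω)·-3.0000 + ω·-0.3333 = 0.2000

(1.0000, 0.2000)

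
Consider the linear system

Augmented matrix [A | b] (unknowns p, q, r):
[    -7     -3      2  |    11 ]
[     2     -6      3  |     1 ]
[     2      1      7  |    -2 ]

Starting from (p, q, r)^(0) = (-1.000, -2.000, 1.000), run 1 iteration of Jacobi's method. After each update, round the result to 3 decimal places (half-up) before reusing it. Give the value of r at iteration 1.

Iteration 1:
  p = (11 - (-3)·-2.000 - (2)·1.000) / (-7) = -0.429
  q = (1 - (2)·-1.000 - (3)·1.000) / (-6) = 0.000
  r = (-2 - (2)·-1.000 - (1)·-2.000) / (7) = 0.286

0.286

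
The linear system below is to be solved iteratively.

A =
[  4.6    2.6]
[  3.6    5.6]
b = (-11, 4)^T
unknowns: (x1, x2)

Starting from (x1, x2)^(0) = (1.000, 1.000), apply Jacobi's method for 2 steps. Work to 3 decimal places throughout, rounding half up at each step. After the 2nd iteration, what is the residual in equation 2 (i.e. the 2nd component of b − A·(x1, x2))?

Iteration 1:
  x1 = (-11 - (2.6)·1.000) / (4.6) = -2.957
  x2 = (4 - (3.6)·1.000) / (5.6) = 0.071
Iteration 2:
  x1 = (-11 - (2.6)·0.071) / (4.6) = -2.431
  x2 = (4 - (3.6)·-2.957) / (5.6) = 2.615
Residual b − A·x = (-6.616, -1.892)

-1.892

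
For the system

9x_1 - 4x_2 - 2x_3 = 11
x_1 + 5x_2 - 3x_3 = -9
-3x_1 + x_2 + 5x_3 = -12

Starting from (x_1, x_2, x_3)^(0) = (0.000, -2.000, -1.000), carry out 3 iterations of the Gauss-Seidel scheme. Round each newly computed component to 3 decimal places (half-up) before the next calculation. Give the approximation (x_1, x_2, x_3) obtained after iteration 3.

(-0.489, -2.895, -2.114)

Iteration 1:
  x_1 = (11 - (-4)·-2.000 - (-2)·-1.000) / (9) = 0.111
  x_2 = (-9 - (1)·0.111 - (-3)·-1.000) / (5) = -2.422
  x_3 = (-12 - (-3)·0.111 - (1)·-2.422) / (5) = -1.849
Iteration 2:
  x_1 = (11 - (-4)·-2.422 - (-2)·-1.849) / (9) = -0.265
  x_2 = (-9 - (1)·-0.265 - (-3)·-1.849) / (5) = -2.856
  x_3 = (-12 - (-3)·-0.265 - (1)·-2.856) / (5) = -1.988
Iteration 3:
  x_1 = (11 - (-4)·-2.856 - (-2)·-1.988) / (9) = -0.489
  x_2 = (-9 - (1)·-0.489 - (-3)·-1.988) / (5) = -2.895
  x_3 = (-12 - (-3)·-0.489 - (1)·-2.895) / (5) = -2.114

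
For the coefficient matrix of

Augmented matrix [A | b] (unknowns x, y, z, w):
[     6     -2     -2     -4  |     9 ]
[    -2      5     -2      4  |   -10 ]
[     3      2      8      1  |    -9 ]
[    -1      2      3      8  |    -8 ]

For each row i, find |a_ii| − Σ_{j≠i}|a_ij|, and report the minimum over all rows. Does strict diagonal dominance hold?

row 1: |6| − (2+2+4) = -2
row 2: |5| − (2+2+4) = -3
row 3: |8| − (3+2+1) = 2
row 4: |8| − (1+2+3) = 2
minimum over rows = -3 → not strictly diagonally dominant

-3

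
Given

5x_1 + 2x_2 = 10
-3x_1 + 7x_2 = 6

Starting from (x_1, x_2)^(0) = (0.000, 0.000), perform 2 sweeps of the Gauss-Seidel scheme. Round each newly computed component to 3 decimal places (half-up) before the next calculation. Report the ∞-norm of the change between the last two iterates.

Iteration 1:
  x_1 = (10 - (2)·0.000) / (5) = 2.000
  x_2 = (6 - (-3)·2.000) / (7) = 1.714
Iteration 2:
  x_1 = (10 - (2)·1.714) / (5) = 1.314
  x_2 = (6 - (-3)·1.314) / (7) = 1.420
Change: (-0.686, -0.294) → max |·| = 0.686

0.686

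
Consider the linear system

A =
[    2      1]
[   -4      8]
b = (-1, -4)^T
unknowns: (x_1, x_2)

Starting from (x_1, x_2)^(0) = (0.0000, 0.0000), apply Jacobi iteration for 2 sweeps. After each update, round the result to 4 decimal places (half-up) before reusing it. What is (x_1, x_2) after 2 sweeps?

(-0.2500, -0.7500)

Iteration 1:
  x_1 = (-1 - (1)·0.0000) / (2) = -0.5000
  x_2 = (-4 - (-4)·0.0000) / (8) = -0.5000
Iteration 2:
  x_1 = (-1 - (1)·-0.5000) / (2) = -0.2500
  x_2 = (-4 - (-4)·-0.5000) / (8) = -0.7500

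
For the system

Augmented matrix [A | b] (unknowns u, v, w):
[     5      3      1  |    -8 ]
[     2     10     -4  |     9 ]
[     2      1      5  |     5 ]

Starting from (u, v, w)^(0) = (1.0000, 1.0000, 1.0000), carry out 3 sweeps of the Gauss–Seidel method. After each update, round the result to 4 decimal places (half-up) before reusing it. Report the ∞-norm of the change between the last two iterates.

0.2484

Iteration 1:
  u = (-8 - (3)·1.0000 - (1)·1.0000) / (5) = -2.4000
  v = (9 - (2)·-2.4000 - (-4)·1.0000) / (10) = 1.7800
  w = (5 - (2)·-2.4000 - (1)·1.7800) / (5) = 1.6040
Iteration 2:
  u = (-8 - (3)·1.7800 - (1)·1.6040) / (5) = -2.9888
  v = (9 - (2)·-2.9888 - (-4)·1.6040) / (10) = 2.1394
  w = (5 - (2)·-2.9888 - (1)·2.1394) / (5) = 1.7676
Iteration 3:
  u = (-8 - (3)·2.1394 - (1)·1.7676) / (5) = -3.2372
  v = (9 - (2)·-3.2372 - (-4)·1.7676) / (10) = 2.2545
  w = (5 - (2)·-3.2372 - (1)·2.2545) / (5) = 1.8440
Change: (-0.2484, 0.1151, 0.0764) → max |·| = 0.2484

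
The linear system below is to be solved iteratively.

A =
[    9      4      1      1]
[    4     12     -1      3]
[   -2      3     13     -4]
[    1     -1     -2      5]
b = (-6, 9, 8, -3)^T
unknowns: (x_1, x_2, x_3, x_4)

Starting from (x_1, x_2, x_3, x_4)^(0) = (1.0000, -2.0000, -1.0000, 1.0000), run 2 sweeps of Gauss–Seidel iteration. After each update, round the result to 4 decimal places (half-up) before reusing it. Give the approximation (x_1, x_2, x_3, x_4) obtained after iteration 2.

(-0.8916, 1.1765, 0.1376, -0.1313)

Iteration 1:
  x_1 = (-6 - (4)·-2.0000 - (1)·-1.0000 - (1)·1.0000) / (9) = 0.2222
  x_2 = (9 - (4)·0.2222 - (-1)·-1.0000 - (3)·1.0000) / (12) = 0.3426
  x_3 = (8 - (-2)·0.2222 - (3)·0.3426 - (-4)·1.0000) / (13) = 0.8782
  x_4 = (-3 - (1)·0.2222 - (-1)·0.3426 - (-2)·0.8782) / (5) = -0.2246
Iteration 2:
  x_1 = (-6 - (4)·0.3426 - (1)·0.8782 - (1)·-0.2246) / (9) = -0.8916
  x_2 = (9 - (4)·-0.8916 - (-1)·0.8782 - (3)·-0.2246) / (12) = 1.1765
  x_3 = (8 - (-2)·-0.8916 - (3)·1.1765 - (-4)·-0.2246) / (13) = 0.1376
  x_4 = (-3 - (1)·-0.8916 - (-1)·1.1765 - (-2)·0.1376) / (5) = -0.1313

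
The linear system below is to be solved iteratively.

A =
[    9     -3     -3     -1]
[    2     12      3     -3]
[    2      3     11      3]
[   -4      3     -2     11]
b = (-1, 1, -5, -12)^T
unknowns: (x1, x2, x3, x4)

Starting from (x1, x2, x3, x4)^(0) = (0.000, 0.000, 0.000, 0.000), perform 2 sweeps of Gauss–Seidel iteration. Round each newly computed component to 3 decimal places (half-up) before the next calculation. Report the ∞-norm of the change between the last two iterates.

0.427

Iteration 1:
  x1 = (-1 - (-3)·0.000 - (-3)·0.000 - (-1)·0.000) / (9) = -0.111
  x2 = (1 - (2)·-0.111 - (3)·0.000 - (-3)·0.000) / (12) = 0.102
  x3 = (-5 - (2)·-0.111 - (3)·0.102 - (3)·0.000) / (11) = -0.462
  x4 = (-12 - (-4)·-0.111 - (3)·0.102 - (-2)·-0.462) / (11) = -1.243
Iteration 2:
  x1 = (-1 - (-3)·0.102 - (-3)·-0.462 - (-1)·-1.243) / (9) = -0.369
  x2 = (1 - (2)·-0.369 - (3)·-0.462 - (-3)·-1.243) / (12) = -0.050
  x3 = (-5 - (2)·-0.369 - (3)·-0.050 - (3)·-1.243) / (11) = -0.035
  x4 = (-12 - (-4)·-0.369 - (3)·-0.050 - (-2)·-0.035) / (11) = -1.218
Change: (-0.258, -0.152, 0.427, 0.025) → max |·| = 0.427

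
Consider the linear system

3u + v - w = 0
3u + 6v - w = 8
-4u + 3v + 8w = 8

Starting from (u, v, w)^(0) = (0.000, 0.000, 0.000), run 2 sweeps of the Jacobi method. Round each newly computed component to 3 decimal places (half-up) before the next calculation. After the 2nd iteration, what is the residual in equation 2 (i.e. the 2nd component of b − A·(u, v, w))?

Iteration 1:
  u = (0 - (1)·0.000 - (-1)·0.000) / (3) = 0.000
  v = (8 - (3)·0.000 - (-1)·0.000) / (6) = 1.333
  w = (8 - (-4)·0.000 - (3)·0.000) / (8) = 1.000
Iteration 2:
  u = (0 - (1)·1.333 - (-1)·1.000) / (3) = -0.111
  v = (8 - (3)·0.000 - (-1)·1.000) / (6) = 1.500
  w = (8 - (-4)·0.000 - (3)·1.333) / (8) = 0.500
Residual b − A·x = (-0.667, -0.167, -0.944)

-0.167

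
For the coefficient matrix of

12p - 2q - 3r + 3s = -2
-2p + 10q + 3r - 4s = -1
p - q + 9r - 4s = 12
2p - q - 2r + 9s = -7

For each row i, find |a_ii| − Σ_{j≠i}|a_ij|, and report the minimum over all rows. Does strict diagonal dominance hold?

1

row 1: |12| − (2+3+3) = 4
row 2: |10| − (2+3+4) = 1
row 3: |9| − (1+1+4) = 3
row 4: |9| − (2+1+2) = 4
minimum over rows = 1 → strictly diagonally dominant (convergence guaranteed)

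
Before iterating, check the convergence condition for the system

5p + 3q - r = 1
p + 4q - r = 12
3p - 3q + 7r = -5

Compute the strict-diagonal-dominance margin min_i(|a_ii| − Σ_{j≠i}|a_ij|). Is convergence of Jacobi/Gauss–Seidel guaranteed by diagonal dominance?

1

row 1: |5| − (3+1) = 1
row 2: |4| − (1+1) = 2
row 3: |7| − (3+3) = 1
minimum over rows = 1 → strictly diagonally dominant (convergence guaranteed)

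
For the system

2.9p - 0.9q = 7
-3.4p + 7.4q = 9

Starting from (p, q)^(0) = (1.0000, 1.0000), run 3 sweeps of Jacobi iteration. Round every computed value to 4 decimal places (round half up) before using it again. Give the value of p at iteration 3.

3.1797

Iteration 1:
  p = (7 - (-0.9)·1.0000) / (2.9) = 2.7241
  q = (9 - (-3.4)·1.0000) / (7.4) = 1.6757
Iteration 2:
  p = (7 - (-0.9)·1.6757) / (2.9) = 2.9338
  q = (9 - (-3.4)·2.7241) / (7.4) = 2.4678
Iteration 3:
  p = (7 - (-0.9)·2.4678) / (2.9) = 3.1797
  q = (9 - (-3.4)·2.9338) / (7.4) = 2.5642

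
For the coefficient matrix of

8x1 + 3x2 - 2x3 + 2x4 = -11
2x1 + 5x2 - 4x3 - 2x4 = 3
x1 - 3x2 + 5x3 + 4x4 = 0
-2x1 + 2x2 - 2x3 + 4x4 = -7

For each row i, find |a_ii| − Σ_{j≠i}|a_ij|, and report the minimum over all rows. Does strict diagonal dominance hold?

-3

row 1: |8| − (3+2+2) = 1
row 2: |5| − (2+4+2) = -3
row 3: |5| − (1+3+4) = -3
row 4: |4| − (2+2+2) = -2
minimum over rows = -3 → not strictly diagonally dominant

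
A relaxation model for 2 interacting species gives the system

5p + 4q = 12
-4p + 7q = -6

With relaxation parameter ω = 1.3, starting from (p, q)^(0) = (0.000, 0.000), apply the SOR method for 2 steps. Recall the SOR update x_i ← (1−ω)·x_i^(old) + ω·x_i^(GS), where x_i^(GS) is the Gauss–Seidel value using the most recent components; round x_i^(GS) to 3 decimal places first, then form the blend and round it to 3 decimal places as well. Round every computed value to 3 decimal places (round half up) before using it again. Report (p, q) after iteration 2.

(0.932, -0.784)

Iteration 1:
  p: GS value = (12 - (4)·0.000) / (5) = 2.400;  p ← (1−ω)·0.000 + ω·2.400 = 3.120
  q: GS value = (-6 - (-4)·3.120) / (7) = 0.926;  q ← (1−ω)·0.000 + ω·0.926 = 1.204
Iteration 2:
  p: GS value = (12 - (4)·1.204) / (5) = 1.437;  p ← (1−ω)·3.120 + ω·1.437 = 0.932
  q: GS value = (-6 - (-4)·0.932) / (7) = -0.325;  q ← (1−ω)·1.204 + ω·-0.325 = -0.784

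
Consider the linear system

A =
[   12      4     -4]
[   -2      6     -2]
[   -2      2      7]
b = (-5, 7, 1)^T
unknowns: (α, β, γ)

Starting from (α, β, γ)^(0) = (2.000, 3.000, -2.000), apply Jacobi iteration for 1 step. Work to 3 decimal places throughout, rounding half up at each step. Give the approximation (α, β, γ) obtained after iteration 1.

(-2.083, 1.167, -0.143)

Iteration 1:
  α = (-5 - (4)·3.000 - (-4)·-2.000) / (12) = -2.083
  β = (7 - (-2)·2.000 - (-2)·-2.000) / (6) = 1.167
  γ = (1 - (-2)·2.000 - (2)·3.000) / (7) = -0.143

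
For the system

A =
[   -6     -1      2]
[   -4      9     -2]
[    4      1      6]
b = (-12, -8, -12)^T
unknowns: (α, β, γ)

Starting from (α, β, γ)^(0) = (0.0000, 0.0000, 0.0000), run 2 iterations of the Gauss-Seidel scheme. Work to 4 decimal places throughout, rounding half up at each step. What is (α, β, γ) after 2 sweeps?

Iteration 1:
  α = (-12 - (-1)·0.0000 - (2)·0.0000) / (-6) = 2.0000
  β = (-8 - (-4)·2.0000 - (-2)·0.0000) / (9) = 0.0000
  γ = (-12 - (4)·2.0000 - (1)·0.0000) / (6) = -3.3333
Iteration 2:
  α = (-12 - (-1)·0.0000 - (2)·-3.3333) / (-6) = 0.8889
  β = (-8 - (-4)·0.8889 - (-2)·-3.3333) / (9) = -1.2346
  γ = (-12 - (4)·0.8889 - (1)·-1.2346) / (6) = -2.3868

(0.8889, -1.2346, -2.3868)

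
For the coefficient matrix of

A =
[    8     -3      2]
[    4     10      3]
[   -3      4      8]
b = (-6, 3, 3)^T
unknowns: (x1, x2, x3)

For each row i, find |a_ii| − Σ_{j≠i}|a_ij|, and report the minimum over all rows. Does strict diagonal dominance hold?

1

row 1: |8| − (3+2) = 3
row 2: |10| − (4+3) = 3
row 3: |8| − (3+4) = 1
minimum over rows = 1 → strictly diagonally dominant (convergence guaranteed)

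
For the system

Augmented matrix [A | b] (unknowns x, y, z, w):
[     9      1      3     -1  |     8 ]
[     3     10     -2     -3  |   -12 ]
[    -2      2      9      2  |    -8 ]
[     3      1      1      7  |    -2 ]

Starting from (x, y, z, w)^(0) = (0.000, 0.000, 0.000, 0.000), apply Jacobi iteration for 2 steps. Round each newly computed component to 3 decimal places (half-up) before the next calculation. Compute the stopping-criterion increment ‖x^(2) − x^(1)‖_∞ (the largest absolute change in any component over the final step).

Iteration 1:
  x = (8 - (1)·0.000 - (3)·0.000 - (-1)·0.000) / (9) = 0.889
  y = (-12 - (3)·0.000 - (-2)·0.000 - (-3)·0.000) / (10) = -1.200
  z = (-8 - (-2)·0.000 - (2)·0.000 - (2)·0.000) / (9) = -0.889
  w = (-2 - (3)·0.000 - (1)·0.000 - (1)·0.000) / (7) = -0.286
Iteration 2:
  x = (8 - (1)·-1.200 - (3)·-0.889 - (-1)·-0.286) / (9) = 1.287
  y = (-12 - (3)·0.889 - (-2)·-0.889 - (-3)·-0.286) / (10) = -1.730
  z = (-8 - (-2)·0.889 - (2)·-1.200 - (2)·-0.286) / (9) = -0.361
  w = (-2 - (3)·0.889 - (1)·-1.200 - (1)·-0.889) / (7) = -0.368
Change: (0.398, -0.530, 0.528, -0.082) → max |·| = 0.530

0.530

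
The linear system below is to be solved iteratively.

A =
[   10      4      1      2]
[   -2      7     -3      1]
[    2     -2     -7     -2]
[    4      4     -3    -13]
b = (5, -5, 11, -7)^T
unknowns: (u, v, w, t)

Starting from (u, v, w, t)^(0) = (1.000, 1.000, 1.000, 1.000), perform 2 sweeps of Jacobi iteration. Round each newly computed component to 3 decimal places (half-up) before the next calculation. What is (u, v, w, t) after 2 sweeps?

(0.558, -1.699, -1.851, 0.861)

Iteration 1:
  u = (5 - (4)·1.000 - (1)·1.000 - (2)·1.000) / (10) = -0.200
  v = (-5 - (-2)·1.000 - (-3)·1.000 - (1)·1.000) / (7) = -0.143
  w = (11 - (2)·1.000 - (-2)·1.000 - (-2)·1.000) / (-7) = -1.857
  t = (-7 - (4)·1.000 - (4)·1.000 - (-3)·1.000) / (-13) = 0.923
Iteration 2:
  u = (5 - (4)·-0.143 - (1)·-1.857 - (2)·0.923) / (10) = 0.558
  v = (-5 - (-2)·-0.200 - (-3)·-1.857 - (1)·0.923) / (7) = -1.699
  w = (11 - (2)·-0.200 - (-2)·-0.143 - (-2)·0.923) / (-7) = -1.851
  t = (-7 - (4)·-0.200 - (4)·-0.143 - (-3)·-1.857) / (-13) = 0.861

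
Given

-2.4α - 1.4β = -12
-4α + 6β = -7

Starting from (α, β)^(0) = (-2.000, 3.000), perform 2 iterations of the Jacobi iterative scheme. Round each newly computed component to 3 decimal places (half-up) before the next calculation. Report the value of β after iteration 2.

1.000

Iteration 1:
  α = (-12 - (-1.4)·3.000) / (-2.4) = 3.250
  β = (-7 - (-4)·-2.000) / (6) = -2.500
Iteration 2:
  α = (-12 - (-1.4)·-2.500) / (-2.4) = 6.458
  β = (-7 - (-4)·3.250) / (6) = 1.000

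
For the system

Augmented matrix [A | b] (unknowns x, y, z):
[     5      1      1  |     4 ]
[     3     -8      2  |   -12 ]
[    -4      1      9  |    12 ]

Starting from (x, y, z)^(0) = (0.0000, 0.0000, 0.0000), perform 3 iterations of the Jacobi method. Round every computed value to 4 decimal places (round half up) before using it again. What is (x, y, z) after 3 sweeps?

Iteration 1:
  x = (4 - (1)·0.0000 - (1)·0.0000) / (5) = 0.8000
  y = (-12 - (3)·0.0000 - (2)·0.0000) / (-8) = 1.5000
  z = (12 - (-4)·0.0000 - (1)·0.0000) / (9) = 1.3333
Iteration 2:
  x = (4 - (1)·1.5000 - (1)·1.3333) / (5) = 0.2333
  y = (-12 - (3)·0.8000 - (2)·1.3333) / (-8) = 2.1333
  z = (12 - (-4)·0.8000 - (1)·1.5000) / (9) = 1.5222
Iteration 3:
  x = (4 - (1)·2.1333 - (1)·1.5222) / (5) = 0.0689
  y = (-12 - (3)·0.2333 - (2)·1.5222) / (-8) = 1.9680
  z = (12 - (-4)·0.2333 - (1)·2.1333) / (9) = 1.2000

(0.0689, 1.9680, 1.2000)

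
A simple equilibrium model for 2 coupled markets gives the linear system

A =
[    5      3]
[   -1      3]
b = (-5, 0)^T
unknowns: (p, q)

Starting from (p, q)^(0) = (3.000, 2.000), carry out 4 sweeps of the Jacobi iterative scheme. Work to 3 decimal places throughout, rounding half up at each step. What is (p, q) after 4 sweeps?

(-0.680, -0.187)

Iteration 1:
  p = (-5 - (3)·2.000) / (5) = -2.200
  q = (0 - (-1)·3.000) / (3) = 1.000
Iteration 2:
  p = (-5 - (3)·1.000) / (5) = -1.600
  q = (0 - (-1)·-2.200) / (3) = -0.733
Iteration 3:
  p = (-5 - (3)·-0.733) / (5) = -0.560
  q = (0 - (-1)·-1.600) / (3) = -0.533
Iteration 4:
  p = (-5 - (3)·-0.533) / (5) = -0.680
  q = (0 - (-1)·-0.560) / (3) = -0.187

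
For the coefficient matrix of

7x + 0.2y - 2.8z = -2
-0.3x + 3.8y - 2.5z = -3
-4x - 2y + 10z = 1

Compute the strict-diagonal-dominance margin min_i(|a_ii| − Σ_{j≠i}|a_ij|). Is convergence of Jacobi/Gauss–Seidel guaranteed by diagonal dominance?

row 1: |7| − (0.2+2.8) = 4
row 2: |3.8| − (0.3+2.5) = 1
row 3: |10| − (4+2) = 4
minimum over rows = 1 → strictly diagonally dominant (convergence guaranteed)

1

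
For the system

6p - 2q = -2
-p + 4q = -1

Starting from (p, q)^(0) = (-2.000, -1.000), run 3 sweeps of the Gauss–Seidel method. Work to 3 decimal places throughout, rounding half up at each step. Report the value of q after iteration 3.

Iteration 1:
  p = (-2 - (-2)·-1.000) / (6) = -0.667
  q = (-1 - (-1)·-0.667) / (4) = -0.417
Iteration 2:
  p = (-2 - (-2)·-0.417) / (6) = -0.472
  q = (-1 - (-1)·-0.472) / (4) = -0.368
Iteration 3:
  p = (-2 - (-2)·-0.368) / (6) = -0.456
  q = (-1 - (-1)·-0.456) / (4) = -0.364

-0.364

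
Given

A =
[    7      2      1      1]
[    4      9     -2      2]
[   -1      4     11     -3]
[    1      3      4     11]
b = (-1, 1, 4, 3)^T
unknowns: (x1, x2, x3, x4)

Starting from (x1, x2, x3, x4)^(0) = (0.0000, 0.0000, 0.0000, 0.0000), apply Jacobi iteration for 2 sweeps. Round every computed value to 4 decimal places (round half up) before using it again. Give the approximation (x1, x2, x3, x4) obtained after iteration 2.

(-0.2655, 0.1948, 0.3846, 0.1232)

Iteration 1:
  x1 = (-1 - (2)·0.0000 - (1)·0.0000 - (1)·0.0000) / (7) = -0.1429
  x2 = (1 - (4)·0.0000 - (-2)·0.0000 - (2)·0.0000) / (9) = 0.1111
  x3 = (4 - (-1)·0.0000 - (4)·0.0000 - (-3)·0.0000) / (11) = 0.3636
  x4 = (3 - (1)·0.0000 - (3)·0.0000 - (4)·0.0000) / (11) = 0.2727
Iteration 2:
  x1 = (-1 - (2)·0.1111 - (1)·0.3636 - (1)·0.2727) / (7) = -0.2655
  x2 = (1 - (4)·-0.1429 - (-2)·0.3636 - (2)·0.2727) / (9) = 0.1948
  x3 = (4 - (-1)·-0.1429 - (4)·0.1111 - (-3)·0.2727) / (11) = 0.3846
  x4 = (3 - (1)·-0.1429 - (3)·0.1111 - (4)·0.3636) / (11) = 0.1232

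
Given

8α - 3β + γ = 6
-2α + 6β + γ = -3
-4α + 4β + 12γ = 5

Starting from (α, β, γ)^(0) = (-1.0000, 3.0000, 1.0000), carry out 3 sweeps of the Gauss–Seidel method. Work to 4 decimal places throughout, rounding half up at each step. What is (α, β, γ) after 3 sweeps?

(0.4756, -0.4701, 0.7319)

Iteration 1:
  α = (6 - (-3)·3.0000 - (1)·1.0000) / (8) = 1.7500
  β = (-3 - (-2)·1.7500 - (1)·1.0000) / (6) = -0.0833
  γ = (5 - (-4)·1.7500 - (4)·-0.0833) / (12) = 1.0278
Iteration 2:
  α = (6 - (-3)·-0.0833 - (1)·1.0278) / (8) = 0.5903
  β = (-3 - (-2)·0.5903 - (1)·1.0278) / (6) = -0.4745
  γ = (5 - (-4)·0.5903 - (4)·-0.4745) / (12) = 0.7716
Iteration 3:
  α = (6 - (-3)·-0.4745 - (1)·0.7716) / (8) = 0.4756
  β = (-3 - (-2)·0.4756 - (1)·0.7716) / (6) = -0.4701
  γ = (5 - (-4)·0.4756 - (4)·-0.4701) / (12) = 0.7319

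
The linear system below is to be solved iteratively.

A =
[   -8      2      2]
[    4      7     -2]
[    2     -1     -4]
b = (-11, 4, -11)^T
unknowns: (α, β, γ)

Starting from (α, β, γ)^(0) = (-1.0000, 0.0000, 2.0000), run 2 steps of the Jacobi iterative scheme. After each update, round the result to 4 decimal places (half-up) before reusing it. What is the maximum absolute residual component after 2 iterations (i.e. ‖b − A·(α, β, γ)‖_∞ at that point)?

Iteration 1:
  α = (-11 - (2)·0.0000 - (2)·2.0000) / (-8) = 1.8750
  β = (4 - (4)·-1.0000 - (-2)·2.0000) / (7) = 1.7143
  γ = (-11 - (2)·-1.0000 - (-1)·0.0000) / (-4) = 2.2500
Iteration 2:
  α = (-11 - (2)·1.7143 - (2)·2.2500) / (-8) = 2.3661
  β = (4 - (4)·1.8750 - (-2)·2.2500) / (7) = 0.1429
  γ = (-11 - (2)·1.8750 - (-1)·1.7143) / (-4) = 3.2589
Residual b − A·x = (1.1252, 0.0531, -2.5537); ∞-norm = 2.5537

2.5537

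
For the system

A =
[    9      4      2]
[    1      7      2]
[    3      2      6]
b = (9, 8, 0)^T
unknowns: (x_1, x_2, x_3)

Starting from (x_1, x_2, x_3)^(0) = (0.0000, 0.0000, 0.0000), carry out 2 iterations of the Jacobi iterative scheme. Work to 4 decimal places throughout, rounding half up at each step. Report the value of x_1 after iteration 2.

Iteration 1:
  x_1 = (9 - (4)·0.0000 - (2)·0.0000) / (9) = 1.0000
  x_2 = (8 - (1)·0.0000 - (2)·0.0000) / (7) = 1.1429
  x_3 = (0 - (3)·0.0000 - (2)·0.0000) / (6) = 0.0000
Iteration 2:
  x_1 = (9 - (4)·1.1429 - (2)·0.0000) / (9) = 0.4920
  x_2 = (8 - (1)·1.0000 - (2)·0.0000) / (7) = 1.0000
  x_3 = (0 - (3)·1.0000 - (2)·1.1429) / (6) = -0.8810

0.4920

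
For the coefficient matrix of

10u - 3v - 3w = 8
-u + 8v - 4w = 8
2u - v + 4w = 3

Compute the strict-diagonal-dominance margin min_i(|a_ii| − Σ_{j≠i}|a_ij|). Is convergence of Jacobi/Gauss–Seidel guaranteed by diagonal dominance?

row 1: |10| − (3+3) = 4
row 2: |8| − (1+4) = 3
row 3: |4| − (2+1) = 1
minimum over rows = 1 → strictly diagonally dominant (convergence guaranteed)

1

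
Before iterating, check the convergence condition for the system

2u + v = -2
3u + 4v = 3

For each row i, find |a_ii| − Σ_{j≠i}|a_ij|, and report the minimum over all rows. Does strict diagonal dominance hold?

row 1: |2| − (1) = 1
row 2: |4| − (3) = 1
minimum over rows = 1 → strictly diagonally dominant (convergence guaranteed)

1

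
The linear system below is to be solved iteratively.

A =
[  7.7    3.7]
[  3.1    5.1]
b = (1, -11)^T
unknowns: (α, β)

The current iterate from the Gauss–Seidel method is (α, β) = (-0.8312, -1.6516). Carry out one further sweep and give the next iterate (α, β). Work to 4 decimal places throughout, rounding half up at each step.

One sweep:
  α = (1 - (3.7)·-1.6516) / (7.7) = 0.9235
  β = (-11 - (3.1)·0.9235) / (5.1) = -2.7182

(0.9235, -2.7182)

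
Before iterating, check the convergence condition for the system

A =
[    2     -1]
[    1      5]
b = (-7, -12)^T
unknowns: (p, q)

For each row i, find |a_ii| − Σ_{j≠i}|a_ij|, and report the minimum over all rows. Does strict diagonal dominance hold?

1

row 1: |2| − (1) = 1
row 2: |5| − (1) = 4
minimum over rows = 1 → strictly diagonally dominant (convergence guaranteed)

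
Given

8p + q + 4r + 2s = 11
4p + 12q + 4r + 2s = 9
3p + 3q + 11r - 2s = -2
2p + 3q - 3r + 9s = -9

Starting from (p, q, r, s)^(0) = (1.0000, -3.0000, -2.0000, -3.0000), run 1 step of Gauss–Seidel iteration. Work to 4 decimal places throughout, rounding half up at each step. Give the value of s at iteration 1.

Iteration 1:
  p = (11 - (1)·-3.0000 - (4)·-2.0000 - (2)·-3.0000) / (8) = 3.5000
  q = (9 - (4)·3.5000 - (4)·-2.0000 - (2)·-3.0000) / (12) = 0.7500
  r = (-2 - (3)·3.5000 - (3)·0.7500 - (-2)·-3.0000) / (11) = -1.8864
  s = (-9 - (2)·3.5000 - (3)·0.7500 - (-3)·-1.8864) / (9) = -2.6566

-2.6566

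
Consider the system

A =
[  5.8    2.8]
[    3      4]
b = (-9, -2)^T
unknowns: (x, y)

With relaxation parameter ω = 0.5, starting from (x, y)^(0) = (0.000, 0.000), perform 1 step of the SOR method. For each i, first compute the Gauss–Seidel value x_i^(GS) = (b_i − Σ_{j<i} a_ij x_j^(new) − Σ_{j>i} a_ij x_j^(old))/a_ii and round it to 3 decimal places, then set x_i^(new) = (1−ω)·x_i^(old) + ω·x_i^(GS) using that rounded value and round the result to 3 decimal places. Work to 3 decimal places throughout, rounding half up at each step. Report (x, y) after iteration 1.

Iteration 1:
  x: GS value = (-9 - (2.8)·0.000) / (5.8) = -1.552;  x ← (1−ω)·0.000 + ω·-1.552 = -0.776
  y: GS value = (-2 - (3)·-0.776) / (4) = 0.082;  y ← (1−ω)·0.000 + ω·0.082 = 0.041

(-0.776, 0.041)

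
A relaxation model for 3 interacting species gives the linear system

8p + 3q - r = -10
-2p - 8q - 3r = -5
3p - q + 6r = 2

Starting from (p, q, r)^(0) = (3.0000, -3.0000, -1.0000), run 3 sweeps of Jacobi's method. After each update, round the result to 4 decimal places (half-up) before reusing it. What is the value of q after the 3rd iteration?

0.8255

Iteration 1:
  p = (-10 - (3)·-3.0000 - (-1)·-1.0000) / (8) = -0.2500
  q = (-5 - (-2)·3.0000 - (-3)·-1.0000) / (-8) = 0.2500
  r = (2 - (3)·3.0000 - (-1)·-3.0000) / (6) = -1.6667
Iteration 2:
  p = (-10 - (3)·0.2500 - (-1)·-1.6667) / (8) = -1.5521
  q = (-5 - (-2)·-0.2500 - (-3)·-1.6667) / (-8) = 1.3125
  r = (2 - (3)·-0.2500 - (-1)·0.2500) / (6) = 0.5000
Iteration 3:
  p = (-10 - (3)·1.3125 - (-1)·0.5000) / (8) = -1.6797
  q = (-5 - (-2)·-1.5521 - (-3)·0.5000) / (-8) = 0.8255
  r = (2 - (3)·-1.5521 - (-1)·1.3125) / (6) = 1.3281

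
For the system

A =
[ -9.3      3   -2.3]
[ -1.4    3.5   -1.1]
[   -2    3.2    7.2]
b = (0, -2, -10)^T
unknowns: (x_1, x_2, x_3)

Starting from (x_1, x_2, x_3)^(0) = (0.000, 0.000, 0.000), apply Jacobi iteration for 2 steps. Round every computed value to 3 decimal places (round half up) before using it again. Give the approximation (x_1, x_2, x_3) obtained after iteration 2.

(0.159, -1.008, -1.135)

Iteration 1:
  x_1 = (0 - (3)·0.000 - (-2.3)·0.000) / (-9.3) = 0.000
  x_2 = (-2 - (-1.4)·0.000 - (-1.1)·0.000) / (3.5) = -0.571
  x_3 = (-10 - (-2)·0.000 - (3.2)·0.000) / (7.2) = -1.389
Iteration 2:
  x_1 = (0 - (3)·-0.571 - (-2.3)·-1.389) / (-9.3) = 0.159
  x_2 = (-2 - (-1.4)·0.000 - (-1.1)·-1.389) / (3.5) = -1.008
  x_3 = (-10 - (-2)·0.000 - (3.2)·-0.571) / (7.2) = -1.135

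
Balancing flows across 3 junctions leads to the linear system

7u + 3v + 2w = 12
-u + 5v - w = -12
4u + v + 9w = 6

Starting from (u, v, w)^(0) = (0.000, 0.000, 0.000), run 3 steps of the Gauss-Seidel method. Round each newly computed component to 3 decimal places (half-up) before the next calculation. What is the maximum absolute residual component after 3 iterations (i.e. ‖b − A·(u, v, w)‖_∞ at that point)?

0.232

Iteration 1:
  u = (12 - (3)·0.000 - (2)·0.000) / (7) = 1.714
  v = (-12 - (-1)·1.714 - (-1)·0.000) / (5) = -2.057
  w = (6 - (4)·1.714 - (1)·-2.057) / (9) = 0.133
Iteration 2:
  u = (12 - (3)·-2.057 - (2)·0.133) / (7) = 2.558
  v = (-12 - (-1)·2.558 - (-1)·0.133) / (5) = -1.862
  w = (6 - (4)·2.558 - (1)·-1.862) / (9) = -0.263
Iteration 3:
  u = (12 - (3)·-1.862 - (2)·-0.263) / (7) = 2.587
  v = (-12 - (-1)·2.587 - (-1)·-0.263) / (5) = -1.935
  w = (6 - (4)·2.587 - (1)·-1.935) / (9) = -0.268
Residual b − A·x = (0.232, -0.006, -0.001); ∞-norm = 0.232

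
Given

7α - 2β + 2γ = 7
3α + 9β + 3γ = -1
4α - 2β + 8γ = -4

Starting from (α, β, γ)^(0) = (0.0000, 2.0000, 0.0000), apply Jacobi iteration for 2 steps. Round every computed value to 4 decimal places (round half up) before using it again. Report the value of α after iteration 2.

Iteration 1:
  α = (7 - (-2)·2.0000 - (2)·0.0000) / (7) = 1.5714
  β = (-1 - (3)·0.0000 - (3)·0.0000) / (9) = -0.1111
  γ = (-4 - (4)·0.0000 - (-2)·2.0000) / (8) = 0.0000
Iteration 2:
  α = (7 - (-2)·-0.1111 - (2)·0.0000) / (7) = 0.9683
  β = (-1 - (3)·1.5714 - (3)·0.0000) / (9) = -0.6349
  γ = (-4 - (4)·1.5714 - (-2)·-0.1111) / (8) = -1.3135

0.9683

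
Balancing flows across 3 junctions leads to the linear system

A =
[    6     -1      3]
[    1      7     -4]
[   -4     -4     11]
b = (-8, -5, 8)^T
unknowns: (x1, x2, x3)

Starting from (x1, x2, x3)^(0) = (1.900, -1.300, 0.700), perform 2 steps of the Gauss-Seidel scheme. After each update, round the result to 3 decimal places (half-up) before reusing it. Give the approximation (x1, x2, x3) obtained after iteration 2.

(-1.351, -0.509, 0.051)

Iteration 1:
  x1 = (-8 - (-1)·-1.300 - (3)·0.700) / (6) = -1.900
  x2 = (-5 - (1)·-1.900 - (-4)·0.700) / (7) = -0.043
  x3 = (8 - (-4)·-1.900 - (-4)·-0.043) / (11) = 0.021
Iteration 2:
  x1 = (-8 - (-1)·-0.043 - (3)·0.021) / (6) = -1.351
  x2 = (-5 - (1)·-1.351 - (-4)·0.021) / (7) = -0.509
  x3 = (8 - (-4)·-1.351 - (-4)·-0.509) / (11) = 0.051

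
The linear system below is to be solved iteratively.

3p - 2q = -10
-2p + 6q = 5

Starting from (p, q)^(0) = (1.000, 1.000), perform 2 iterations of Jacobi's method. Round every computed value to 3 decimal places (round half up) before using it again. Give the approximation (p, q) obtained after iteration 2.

(-2.555, -0.056)

Iteration 1:
  p = (-10 - (-2)·1.000) / (3) = -2.667
  q = (5 - (-2)·1.000) / (6) = 1.167
Iteration 2:
  p = (-10 - (-2)·1.167) / (3) = -2.555
  q = (5 - (-2)·-2.667) / (6) = -0.056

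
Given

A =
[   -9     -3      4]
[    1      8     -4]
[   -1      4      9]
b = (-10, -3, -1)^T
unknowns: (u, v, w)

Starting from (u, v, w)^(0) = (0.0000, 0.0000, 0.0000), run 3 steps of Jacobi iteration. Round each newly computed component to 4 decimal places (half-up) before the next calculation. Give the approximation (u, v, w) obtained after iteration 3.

Iteration 1:
  u = (-10 - (-3)·0.0000 - (4)·0.0000) / (-9) = 1.1111
  v = (-3 - (1)·0.0000 - (-4)·0.0000) / (8) = -0.3750
  w = (-1 - (-1)·0.0000 - (4)·0.0000) / (9) = -0.1111
Iteration 2:
  u = (-10 - (-3)·-0.3750 - (4)·-0.1111) / (-9) = 1.1867
  v = (-3 - (1)·1.1111 - (-4)·-0.1111) / (8) = -0.5694
  w = (-1 - (-1)·1.1111 - (4)·-0.3750) / (9) = 0.1790
Iteration 3:
  u = (-10 - (-3)·-0.5694 - (4)·0.1790) / (-9) = 1.3805
  v = (-3 - (1)·1.1867 - (-4)·0.1790) / (8) = -0.4338
  w = (-1 - (-1)·1.1867 - (4)·-0.5694) / (9) = 0.2738

(1.3805, -0.4338, 0.2738)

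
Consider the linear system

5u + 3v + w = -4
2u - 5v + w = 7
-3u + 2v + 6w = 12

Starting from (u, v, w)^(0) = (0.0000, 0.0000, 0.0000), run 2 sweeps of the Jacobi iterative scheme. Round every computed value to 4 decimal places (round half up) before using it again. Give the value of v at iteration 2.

Iteration 1:
  u = (-4 - (3)·0.0000 - (1)·0.0000) / (5) = -0.8000
  v = (7 - (2)·0.0000 - (1)·0.0000) / (-5) = -1.4000
  w = (12 - (-3)·0.0000 - (2)·0.0000) / (6) = 2.0000
Iteration 2:
  u = (-4 - (3)·-1.4000 - (1)·2.0000) / (5) = -0.3600
  v = (7 - (2)·-0.8000 - (1)·2.0000) / (-5) = -1.3200
  w = (12 - (-3)·-0.8000 - (2)·-1.4000) / (6) = 2.0667

-1.3200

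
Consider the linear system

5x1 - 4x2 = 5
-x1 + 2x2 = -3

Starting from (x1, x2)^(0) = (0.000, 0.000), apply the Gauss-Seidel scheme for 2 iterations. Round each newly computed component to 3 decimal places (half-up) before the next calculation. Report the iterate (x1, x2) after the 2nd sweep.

(0.200, -1.400)

Iteration 1:
  x1 = (5 - (-4)·0.000) / (5) = 1.000
  x2 = (-3 - (-1)·1.000) / (2) = -1.000
Iteration 2:
  x1 = (5 - (-4)·-1.000) / (5) = 0.200
  x2 = (-3 - (-1)·0.200) / (2) = -1.400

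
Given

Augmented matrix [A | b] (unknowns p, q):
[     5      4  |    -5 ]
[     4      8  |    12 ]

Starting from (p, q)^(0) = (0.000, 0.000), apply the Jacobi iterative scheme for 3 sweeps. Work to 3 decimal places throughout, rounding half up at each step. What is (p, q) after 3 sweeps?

Iteration 1:
  p = (-5 - (4)·0.000) / (5) = -1.000
  q = (12 - (4)·0.000) / (8) = 1.500
Iteration 2:
  p = (-5 - (4)·1.500) / (5) = -2.200
  q = (12 - (4)·-1.000) / (8) = 2.000
Iteration 3:
  p = (-5 - (4)·2.000) / (5) = -2.600
  q = (12 - (4)·-2.200) / (8) = 2.600

(-2.600, 2.600)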